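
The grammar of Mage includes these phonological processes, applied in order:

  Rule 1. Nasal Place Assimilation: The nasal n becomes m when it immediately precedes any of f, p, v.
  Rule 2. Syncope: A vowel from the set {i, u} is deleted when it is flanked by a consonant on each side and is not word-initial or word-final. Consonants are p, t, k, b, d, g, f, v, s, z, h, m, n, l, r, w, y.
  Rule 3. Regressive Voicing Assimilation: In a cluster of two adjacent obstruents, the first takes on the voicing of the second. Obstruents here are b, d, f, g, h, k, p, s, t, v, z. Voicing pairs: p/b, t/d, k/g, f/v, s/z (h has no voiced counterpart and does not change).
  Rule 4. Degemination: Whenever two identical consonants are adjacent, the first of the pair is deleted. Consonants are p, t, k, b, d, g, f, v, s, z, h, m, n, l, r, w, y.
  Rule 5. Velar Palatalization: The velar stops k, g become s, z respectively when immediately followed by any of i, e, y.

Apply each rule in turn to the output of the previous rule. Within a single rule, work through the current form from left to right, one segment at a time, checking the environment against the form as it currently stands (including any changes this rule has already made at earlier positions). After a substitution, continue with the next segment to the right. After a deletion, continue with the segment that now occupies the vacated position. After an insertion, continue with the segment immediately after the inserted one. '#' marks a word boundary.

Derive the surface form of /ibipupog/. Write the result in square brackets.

[ipog]

Rule 1 Nasal Place Assimilation: no change — [ibipupog]
Rule 2 Syncope: [ibipupog] → [ibppog]
Rule 3 Regressive Voicing Assimilation: [ibppog] → [ipppog]
Rule 4 Degemination: [ipppog] → [ipog]
Rule 5 Velar Palatalization: no change — [ipog]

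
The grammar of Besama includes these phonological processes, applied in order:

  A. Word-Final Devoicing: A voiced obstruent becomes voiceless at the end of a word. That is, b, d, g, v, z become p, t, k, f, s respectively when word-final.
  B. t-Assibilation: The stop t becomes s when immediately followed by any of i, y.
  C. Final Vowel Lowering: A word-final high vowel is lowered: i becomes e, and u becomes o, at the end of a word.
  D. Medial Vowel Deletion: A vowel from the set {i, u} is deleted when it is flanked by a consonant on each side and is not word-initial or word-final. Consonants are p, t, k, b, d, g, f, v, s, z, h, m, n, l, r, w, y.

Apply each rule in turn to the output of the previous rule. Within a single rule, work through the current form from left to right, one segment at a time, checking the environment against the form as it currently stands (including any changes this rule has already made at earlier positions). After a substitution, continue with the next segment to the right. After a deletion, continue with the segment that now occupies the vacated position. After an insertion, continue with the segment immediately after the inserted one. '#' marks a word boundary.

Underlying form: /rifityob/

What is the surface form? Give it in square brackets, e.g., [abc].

A Word-Final Devoicing: [rifityob] → [rifityop]
B t-Assibilation: [rifityop] → [rifisyop]
C Final Vowel Lowering: no change — [rifisyop]
D Medial Vowel Deletion: [rifisyop] → [rfsyop]

[rfsyop]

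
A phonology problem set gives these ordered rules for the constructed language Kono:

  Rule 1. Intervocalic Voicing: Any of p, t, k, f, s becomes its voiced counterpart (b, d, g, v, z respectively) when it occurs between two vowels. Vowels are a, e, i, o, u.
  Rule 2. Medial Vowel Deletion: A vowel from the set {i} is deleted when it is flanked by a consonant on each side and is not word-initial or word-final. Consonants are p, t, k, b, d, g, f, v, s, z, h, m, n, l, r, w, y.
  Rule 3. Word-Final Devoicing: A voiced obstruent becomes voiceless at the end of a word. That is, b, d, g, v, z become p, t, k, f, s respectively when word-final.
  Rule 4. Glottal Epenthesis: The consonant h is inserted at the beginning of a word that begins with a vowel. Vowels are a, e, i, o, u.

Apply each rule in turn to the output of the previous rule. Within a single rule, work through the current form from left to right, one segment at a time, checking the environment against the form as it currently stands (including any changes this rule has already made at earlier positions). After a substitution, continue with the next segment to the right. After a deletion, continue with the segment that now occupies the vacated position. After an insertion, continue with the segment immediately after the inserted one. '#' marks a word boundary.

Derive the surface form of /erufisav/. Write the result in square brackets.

Rule 1 Intervocalic Voicing: [erufisav] → [eruvizav]
Rule 2 Medial Vowel Deletion: [eruvizav] → [eruvzav]
Rule 3 Word-Final Devoicing: [eruvzav] → [eruvzaf]
Rule 4 Glottal Epenthesis: [eruvzaf] → [heruvzaf]

[heruvzaf]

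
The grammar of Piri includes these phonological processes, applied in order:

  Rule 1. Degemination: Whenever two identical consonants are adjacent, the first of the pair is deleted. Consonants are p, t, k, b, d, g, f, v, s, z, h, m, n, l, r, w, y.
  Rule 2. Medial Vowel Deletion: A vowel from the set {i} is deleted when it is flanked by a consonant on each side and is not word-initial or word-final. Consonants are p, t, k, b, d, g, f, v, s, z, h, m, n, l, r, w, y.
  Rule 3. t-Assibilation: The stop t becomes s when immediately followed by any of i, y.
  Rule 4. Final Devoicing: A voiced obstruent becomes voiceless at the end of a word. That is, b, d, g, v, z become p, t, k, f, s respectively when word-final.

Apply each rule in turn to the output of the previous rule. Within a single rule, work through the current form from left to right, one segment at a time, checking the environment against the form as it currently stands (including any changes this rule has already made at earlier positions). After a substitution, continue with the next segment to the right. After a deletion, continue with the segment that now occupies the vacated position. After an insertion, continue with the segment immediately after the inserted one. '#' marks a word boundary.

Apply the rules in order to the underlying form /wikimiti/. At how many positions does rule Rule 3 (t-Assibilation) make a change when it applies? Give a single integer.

Rule 1 Degemination: no change — [wikimiti]
Rule 2 Medial Vowel Deletion: [wikimiti] → [wkmti]
Rule 3 t-Assibilation: [wkmti] → [wkmsi]
Rule 4 Final Devoicing: no change — [wkmsi]
Rule Rule 3 changed 1 position(s).

1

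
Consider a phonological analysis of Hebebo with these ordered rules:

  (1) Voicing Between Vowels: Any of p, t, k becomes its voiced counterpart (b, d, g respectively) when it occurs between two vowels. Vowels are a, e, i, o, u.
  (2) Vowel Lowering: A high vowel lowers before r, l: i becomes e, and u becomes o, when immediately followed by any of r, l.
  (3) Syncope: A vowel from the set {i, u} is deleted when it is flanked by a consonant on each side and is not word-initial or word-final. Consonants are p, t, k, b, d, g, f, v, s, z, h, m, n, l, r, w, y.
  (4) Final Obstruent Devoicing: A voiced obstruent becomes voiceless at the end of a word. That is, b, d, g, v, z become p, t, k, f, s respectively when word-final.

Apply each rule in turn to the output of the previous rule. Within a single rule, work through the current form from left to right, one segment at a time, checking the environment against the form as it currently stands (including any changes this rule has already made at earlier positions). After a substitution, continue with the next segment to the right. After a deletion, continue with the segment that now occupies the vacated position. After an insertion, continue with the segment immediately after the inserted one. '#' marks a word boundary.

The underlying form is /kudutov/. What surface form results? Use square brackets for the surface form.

(1) Voicing Between Vowels: [kudutov] → [kududov]
(2) Vowel Lowering: no change — [kududov]
(3) Syncope: [kududov] → [kddov]
(4) Final Obstruent Devoicing: [kddov] → [kddof]

[kddof]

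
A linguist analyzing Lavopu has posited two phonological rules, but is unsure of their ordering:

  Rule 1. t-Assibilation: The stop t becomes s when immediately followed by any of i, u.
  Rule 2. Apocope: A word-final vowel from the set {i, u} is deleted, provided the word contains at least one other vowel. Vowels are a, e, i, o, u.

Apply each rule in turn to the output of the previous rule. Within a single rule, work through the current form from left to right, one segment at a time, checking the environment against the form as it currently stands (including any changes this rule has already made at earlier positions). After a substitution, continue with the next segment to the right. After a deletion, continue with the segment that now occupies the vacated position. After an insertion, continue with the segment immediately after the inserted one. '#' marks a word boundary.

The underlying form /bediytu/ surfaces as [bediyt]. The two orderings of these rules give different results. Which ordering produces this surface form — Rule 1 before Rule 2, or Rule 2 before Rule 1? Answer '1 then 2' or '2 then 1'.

2 then 1

Order 1 then 2:
  1 t-Assibilation: [bediytu] → [bediysu]
  2 Apocope: [bediysu] → [bediys]
  result: [bediys]
Order 2 then 1:
  2 Apocope: [bediytu] → [bediyt]
  1 t-Assibilation: no change — [bediyt]
  result: [bediyt]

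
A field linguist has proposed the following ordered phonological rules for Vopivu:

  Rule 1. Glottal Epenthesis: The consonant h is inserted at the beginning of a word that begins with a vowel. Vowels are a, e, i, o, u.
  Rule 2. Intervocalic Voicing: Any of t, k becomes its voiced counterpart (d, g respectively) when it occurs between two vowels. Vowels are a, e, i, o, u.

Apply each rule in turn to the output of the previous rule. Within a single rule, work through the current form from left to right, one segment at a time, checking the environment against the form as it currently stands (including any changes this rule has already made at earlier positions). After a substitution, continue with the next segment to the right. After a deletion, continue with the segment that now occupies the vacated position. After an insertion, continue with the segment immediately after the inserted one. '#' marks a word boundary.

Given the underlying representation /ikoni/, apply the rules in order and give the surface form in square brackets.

[higoni]

Rule 1 Glottal Epenthesis: [ikoni] → [hikoni]
Rule 2 Intervocalic Voicing: [hikoni] → [higoni]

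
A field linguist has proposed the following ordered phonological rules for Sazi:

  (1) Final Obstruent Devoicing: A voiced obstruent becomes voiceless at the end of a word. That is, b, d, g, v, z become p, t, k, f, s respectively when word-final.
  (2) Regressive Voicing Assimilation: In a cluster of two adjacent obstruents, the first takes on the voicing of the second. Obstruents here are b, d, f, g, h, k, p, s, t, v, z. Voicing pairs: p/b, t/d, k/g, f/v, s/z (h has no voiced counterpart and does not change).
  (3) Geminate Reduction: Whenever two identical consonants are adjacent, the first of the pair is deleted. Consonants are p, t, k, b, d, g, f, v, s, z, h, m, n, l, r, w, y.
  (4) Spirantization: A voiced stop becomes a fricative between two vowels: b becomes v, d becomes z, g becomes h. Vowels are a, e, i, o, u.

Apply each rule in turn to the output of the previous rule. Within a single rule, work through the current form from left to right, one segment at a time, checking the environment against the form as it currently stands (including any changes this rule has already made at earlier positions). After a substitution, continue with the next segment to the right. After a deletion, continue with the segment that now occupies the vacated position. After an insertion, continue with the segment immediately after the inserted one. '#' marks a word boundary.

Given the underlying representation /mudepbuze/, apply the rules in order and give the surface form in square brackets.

(1) Final Obstruent Devoicing: no change — [mudepbuze]
(2) Regressive Voicing Assimilation: [mudepbuze] → [mudebbuze]
(3) Geminate Reduction: [mudebbuze] → [mudebuze]
(4) Spirantization: [mudebuze] → [muzevuze]

[muzevuze]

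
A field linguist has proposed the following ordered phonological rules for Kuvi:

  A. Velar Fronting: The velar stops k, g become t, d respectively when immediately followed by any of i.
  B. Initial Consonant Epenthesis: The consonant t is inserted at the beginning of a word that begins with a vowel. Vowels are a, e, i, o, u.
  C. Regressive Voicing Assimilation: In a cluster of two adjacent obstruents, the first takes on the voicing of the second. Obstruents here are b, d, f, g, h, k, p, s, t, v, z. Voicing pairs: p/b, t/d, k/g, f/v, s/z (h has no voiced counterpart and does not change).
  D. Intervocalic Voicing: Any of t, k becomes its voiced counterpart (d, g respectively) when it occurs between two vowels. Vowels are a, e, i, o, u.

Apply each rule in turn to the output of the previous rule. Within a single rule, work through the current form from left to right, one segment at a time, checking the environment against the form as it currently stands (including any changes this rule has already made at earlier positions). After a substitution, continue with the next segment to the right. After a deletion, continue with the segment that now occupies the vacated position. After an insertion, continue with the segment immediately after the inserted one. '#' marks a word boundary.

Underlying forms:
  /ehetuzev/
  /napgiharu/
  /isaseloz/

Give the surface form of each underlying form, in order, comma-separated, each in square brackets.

/ehetuzev/:
  A Velar Fronting: no change — [ehetuzev]
  B Initial Consonant Epenthesis: [ehetuzev] → [tehetuzev]
  C Regressive Voicing Assimilation: no change — [tehetuzev]
  D Intervocalic Voicing: [tehetuzev] → [teheduzev]
/napgiharu/:
  A Velar Fronting: [napgiharu] → [napdiharu]
  B Initial Consonant Epenthesis: no change — [napdiharu]
  C Regressive Voicing Assimilation: [napdiharu] → [nabdiharu]
  D Intervocalic Voicing: no change — [nabdiharu]
/isaseloz/:
  A Velar Fronting: no change — [isaseloz]
  B Initial Consonant Epenthesis: [isaseloz] → [tisaseloz]
  C Regressive Voicing Assimilation: no change — [tisaseloz]
  D Intervocalic Voicing: no change — [tisaseloz]

[teheduzev], [nabdiharu], [tisaseloz]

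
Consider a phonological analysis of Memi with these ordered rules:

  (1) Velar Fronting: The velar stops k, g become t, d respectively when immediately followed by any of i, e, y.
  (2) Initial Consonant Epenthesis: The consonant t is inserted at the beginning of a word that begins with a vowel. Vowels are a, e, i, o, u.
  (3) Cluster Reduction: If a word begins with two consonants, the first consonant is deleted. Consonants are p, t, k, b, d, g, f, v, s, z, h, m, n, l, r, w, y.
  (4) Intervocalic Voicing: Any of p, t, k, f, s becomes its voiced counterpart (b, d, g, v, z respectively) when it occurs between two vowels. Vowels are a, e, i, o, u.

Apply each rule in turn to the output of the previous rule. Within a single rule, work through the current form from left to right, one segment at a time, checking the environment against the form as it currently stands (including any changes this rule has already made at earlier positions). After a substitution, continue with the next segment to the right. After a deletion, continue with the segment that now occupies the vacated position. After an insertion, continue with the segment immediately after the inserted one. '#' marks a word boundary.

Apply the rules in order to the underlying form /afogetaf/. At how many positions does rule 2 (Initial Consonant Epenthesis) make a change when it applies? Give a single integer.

(1) Velar Fronting: [afogetaf] → [afodetaf]
(2) Initial Consonant Epenthesis: [afodetaf] → [tafodetaf]
(3) Cluster Reduction: no change — [tafodetaf]
(4) Intervocalic Voicing: [tafodetaf] → [tavodedaf]
Rule 2 changed 1 position(s).

1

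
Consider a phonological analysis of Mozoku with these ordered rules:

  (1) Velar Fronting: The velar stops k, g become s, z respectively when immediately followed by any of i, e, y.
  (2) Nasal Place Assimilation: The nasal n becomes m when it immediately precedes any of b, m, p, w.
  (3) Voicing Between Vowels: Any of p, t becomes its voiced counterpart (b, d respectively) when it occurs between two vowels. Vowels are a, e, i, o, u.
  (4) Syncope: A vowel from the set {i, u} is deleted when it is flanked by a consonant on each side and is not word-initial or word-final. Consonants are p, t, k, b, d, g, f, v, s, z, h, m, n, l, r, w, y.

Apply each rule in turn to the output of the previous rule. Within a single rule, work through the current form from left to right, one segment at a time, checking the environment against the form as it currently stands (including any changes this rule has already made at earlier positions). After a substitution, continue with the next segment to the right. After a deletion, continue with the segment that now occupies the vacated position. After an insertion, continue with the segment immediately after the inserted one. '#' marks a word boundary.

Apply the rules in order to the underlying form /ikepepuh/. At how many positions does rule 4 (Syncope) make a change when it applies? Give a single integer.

1

(1) Velar Fronting: [ikepepuh] → [isepepuh]
(2) Nasal Place Assimilation: no change — [isepepuh]
(3) Voicing Between Vowels: [isepepuh] → [isebebuh]
(4) Syncope: [isebebuh] → [isebebh]
Rule 4 changed 1 position(s).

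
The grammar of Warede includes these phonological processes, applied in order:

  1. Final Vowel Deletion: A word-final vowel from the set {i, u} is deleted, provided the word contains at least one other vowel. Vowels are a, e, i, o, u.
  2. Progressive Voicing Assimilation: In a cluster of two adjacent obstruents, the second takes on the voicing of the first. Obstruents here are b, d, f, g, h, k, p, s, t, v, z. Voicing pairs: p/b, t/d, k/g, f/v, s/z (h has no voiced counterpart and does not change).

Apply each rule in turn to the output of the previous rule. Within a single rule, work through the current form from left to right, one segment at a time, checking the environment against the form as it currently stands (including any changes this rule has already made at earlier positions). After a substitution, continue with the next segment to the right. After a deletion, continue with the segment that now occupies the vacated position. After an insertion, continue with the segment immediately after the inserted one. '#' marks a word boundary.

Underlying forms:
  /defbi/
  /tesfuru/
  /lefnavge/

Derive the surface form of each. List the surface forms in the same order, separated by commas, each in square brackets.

/defbi/:
  1 Final Vowel Deletion: [defbi] → [defb]
  2 Progressive Voicing Assimilation: [defb] → [defp]
/tesfuru/:
  1 Final Vowel Deletion: [tesfuru] → [tesfur]
  2 Progressive Voicing Assimilation: no change — [tesfur]
/lefnavge/:
  1 Final Vowel Deletion: no change — [lefnavge]
  2 Progressive Voicing Assimilation: no change — [lefnavge]

[defp], [tesfur], [lefnavge]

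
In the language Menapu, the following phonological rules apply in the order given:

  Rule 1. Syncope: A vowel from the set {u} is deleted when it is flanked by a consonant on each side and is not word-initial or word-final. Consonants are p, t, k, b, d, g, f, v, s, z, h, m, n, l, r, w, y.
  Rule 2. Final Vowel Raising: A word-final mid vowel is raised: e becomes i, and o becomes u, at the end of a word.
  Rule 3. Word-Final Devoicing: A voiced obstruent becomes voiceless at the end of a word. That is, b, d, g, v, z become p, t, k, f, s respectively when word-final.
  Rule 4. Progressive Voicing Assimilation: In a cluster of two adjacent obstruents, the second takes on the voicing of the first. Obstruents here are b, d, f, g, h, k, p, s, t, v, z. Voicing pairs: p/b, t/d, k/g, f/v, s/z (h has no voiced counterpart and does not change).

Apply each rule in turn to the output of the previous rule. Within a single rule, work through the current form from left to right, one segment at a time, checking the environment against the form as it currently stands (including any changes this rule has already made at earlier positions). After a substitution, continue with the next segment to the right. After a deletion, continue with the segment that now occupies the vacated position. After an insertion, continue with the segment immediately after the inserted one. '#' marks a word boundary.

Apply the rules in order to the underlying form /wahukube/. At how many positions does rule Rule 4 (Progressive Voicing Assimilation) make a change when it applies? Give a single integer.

1

Rule 1 Syncope: [wahukube] → [wahkbe]
Rule 2 Final Vowel Raising: [wahkbe] → [wahkbi]
Rule 3 Word-Final Devoicing: no change — [wahkbi]
Rule 4 Progressive Voicing Assimilation: [wahkbi] → [wahkpi]
Rule Rule 4 changed 1 position(s).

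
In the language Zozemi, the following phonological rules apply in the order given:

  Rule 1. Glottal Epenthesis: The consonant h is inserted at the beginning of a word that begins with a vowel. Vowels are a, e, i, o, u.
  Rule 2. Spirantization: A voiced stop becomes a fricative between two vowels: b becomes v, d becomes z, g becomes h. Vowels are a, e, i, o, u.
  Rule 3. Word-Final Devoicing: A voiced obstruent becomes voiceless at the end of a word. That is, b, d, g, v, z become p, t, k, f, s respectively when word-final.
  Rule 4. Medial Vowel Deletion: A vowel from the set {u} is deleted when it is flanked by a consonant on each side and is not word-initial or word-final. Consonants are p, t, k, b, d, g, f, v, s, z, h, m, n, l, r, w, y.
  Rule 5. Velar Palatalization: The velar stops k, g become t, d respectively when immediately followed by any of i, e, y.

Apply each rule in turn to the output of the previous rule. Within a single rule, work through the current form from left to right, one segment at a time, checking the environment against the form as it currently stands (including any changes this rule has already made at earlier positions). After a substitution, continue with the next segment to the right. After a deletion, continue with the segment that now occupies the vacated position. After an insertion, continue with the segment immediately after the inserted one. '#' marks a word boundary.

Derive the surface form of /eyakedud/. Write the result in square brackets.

Rule 1 Glottal Epenthesis: [eyakedud] → [heyakedud]
Rule 2 Spirantization: [heyakedud] → [heyakezud]
Rule 3 Word-Final Devoicing: [heyakezud] → [heyakezut]
Rule 4 Medial Vowel Deletion: [heyakezut] → [heyakezt]
Rule 5 Velar Palatalization: [heyakezt] → [heyatezt]

[heyatezt]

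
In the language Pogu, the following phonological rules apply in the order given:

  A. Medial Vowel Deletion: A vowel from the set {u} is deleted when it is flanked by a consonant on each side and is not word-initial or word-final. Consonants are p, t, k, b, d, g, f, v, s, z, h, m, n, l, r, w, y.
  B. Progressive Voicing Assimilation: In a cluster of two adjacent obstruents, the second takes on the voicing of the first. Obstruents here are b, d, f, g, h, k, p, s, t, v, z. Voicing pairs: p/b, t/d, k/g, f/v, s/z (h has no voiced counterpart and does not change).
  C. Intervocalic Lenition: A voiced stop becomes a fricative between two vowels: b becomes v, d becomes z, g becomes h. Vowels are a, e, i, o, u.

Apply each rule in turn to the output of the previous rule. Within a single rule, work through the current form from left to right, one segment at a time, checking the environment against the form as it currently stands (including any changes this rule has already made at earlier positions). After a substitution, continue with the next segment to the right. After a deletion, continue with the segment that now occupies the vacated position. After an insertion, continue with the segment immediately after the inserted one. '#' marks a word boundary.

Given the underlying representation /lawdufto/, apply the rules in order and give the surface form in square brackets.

[lawdvdo]

A Medial Vowel Deletion: [lawdufto] → [lawdfto]
B Progressive Voicing Assimilation: [lawdfto] → [lawdvdo]
C Intervocalic Lenition: no change — [lawdvdo]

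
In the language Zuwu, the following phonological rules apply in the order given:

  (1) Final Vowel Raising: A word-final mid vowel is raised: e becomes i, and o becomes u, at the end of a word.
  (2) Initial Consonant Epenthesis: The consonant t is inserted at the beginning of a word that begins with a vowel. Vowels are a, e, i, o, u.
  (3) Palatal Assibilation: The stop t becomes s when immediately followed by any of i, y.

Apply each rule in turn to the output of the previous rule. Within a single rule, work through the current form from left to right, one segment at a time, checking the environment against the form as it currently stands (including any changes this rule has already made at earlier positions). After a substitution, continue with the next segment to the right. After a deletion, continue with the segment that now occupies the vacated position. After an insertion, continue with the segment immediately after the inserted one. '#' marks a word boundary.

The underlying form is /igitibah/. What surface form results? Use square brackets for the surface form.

[sigisibah]

(1) Final Vowel Raising: no change — [igitibah]
(2) Initial Consonant Epenthesis: [igitibah] → [tigitibah]
(3) Palatal Assibilation: [tigitibah] → [sigisibah]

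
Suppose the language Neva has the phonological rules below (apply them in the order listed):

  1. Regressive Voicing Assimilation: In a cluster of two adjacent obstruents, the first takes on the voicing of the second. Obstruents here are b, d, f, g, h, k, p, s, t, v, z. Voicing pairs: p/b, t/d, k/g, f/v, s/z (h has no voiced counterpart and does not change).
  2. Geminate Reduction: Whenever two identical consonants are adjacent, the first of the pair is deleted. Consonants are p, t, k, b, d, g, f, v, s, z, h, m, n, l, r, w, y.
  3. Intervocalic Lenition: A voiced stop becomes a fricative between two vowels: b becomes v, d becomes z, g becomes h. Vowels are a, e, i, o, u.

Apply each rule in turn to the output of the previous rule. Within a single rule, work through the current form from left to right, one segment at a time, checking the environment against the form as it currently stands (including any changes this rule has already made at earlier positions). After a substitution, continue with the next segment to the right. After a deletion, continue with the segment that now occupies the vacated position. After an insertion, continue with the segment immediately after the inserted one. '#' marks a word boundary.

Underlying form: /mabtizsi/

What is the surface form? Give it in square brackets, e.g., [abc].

[maptisi]

1 Regressive Voicing Assimilation: [mabtizsi] → [maptissi]
2 Geminate Reduction: [maptissi] → [maptisi]
3 Intervocalic Lenition: no change — [maptisi]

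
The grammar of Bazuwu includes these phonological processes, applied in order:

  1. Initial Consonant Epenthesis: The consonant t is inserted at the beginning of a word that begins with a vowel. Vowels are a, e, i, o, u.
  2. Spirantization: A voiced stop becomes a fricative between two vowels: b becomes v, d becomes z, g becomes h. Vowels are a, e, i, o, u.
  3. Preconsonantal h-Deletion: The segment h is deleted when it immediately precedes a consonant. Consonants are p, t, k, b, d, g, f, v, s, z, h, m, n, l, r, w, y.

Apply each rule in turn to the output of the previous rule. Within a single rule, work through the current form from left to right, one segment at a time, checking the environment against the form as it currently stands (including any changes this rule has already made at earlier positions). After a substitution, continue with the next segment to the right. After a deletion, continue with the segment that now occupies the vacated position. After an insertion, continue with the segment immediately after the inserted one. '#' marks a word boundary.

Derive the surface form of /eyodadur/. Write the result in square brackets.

[teyozazur]

1 Initial Consonant Epenthesis: [eyodadur] → [teyodadur]
2 Spirantization: [teyodadur] → [teyozazur]
3 Preconsonantal h-Deletion: no change — [teyozazur]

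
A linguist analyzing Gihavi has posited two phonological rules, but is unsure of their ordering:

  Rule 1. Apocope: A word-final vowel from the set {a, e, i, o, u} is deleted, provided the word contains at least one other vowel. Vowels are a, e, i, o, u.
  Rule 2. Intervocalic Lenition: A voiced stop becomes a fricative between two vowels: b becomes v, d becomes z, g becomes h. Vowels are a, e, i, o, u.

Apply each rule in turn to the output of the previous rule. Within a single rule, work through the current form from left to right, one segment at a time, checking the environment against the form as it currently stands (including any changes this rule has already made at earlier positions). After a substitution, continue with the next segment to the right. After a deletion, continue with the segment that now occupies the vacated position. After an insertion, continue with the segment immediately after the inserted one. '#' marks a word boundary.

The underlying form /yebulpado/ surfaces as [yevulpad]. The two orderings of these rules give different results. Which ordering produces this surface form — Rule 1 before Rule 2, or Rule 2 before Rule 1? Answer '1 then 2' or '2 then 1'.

Order 1 then 2:
  1 Apocope: [yebulpado] → [yebulpad]
  2 Intervocalic Lenition: [yebulpad] → [yevulpad]
  result: [yevulpad]
Order 2 then 1:
  2 Intervocalic Lenition: [yebulpado] → [yevulpazo]
  1 Apocope: [yevulpazo] → [yevulpaz]
  result: [yevulpaz]

1 then 2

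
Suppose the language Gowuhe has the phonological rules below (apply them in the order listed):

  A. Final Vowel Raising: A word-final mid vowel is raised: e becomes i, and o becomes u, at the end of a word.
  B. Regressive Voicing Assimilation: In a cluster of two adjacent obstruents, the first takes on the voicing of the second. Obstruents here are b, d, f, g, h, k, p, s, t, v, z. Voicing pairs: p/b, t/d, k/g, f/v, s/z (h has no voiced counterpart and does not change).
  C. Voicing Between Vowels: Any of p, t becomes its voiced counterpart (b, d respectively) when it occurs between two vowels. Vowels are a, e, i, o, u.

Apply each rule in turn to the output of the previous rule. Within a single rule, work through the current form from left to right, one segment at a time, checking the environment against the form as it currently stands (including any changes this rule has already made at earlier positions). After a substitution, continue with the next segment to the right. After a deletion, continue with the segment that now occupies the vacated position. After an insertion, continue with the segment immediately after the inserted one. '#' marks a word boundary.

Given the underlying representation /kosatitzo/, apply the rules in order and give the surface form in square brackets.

A Final Vowel Raising: [kosatitzo] → [kosatitzu]
B Regressive Voicing Assimilation: [kosatitzu] → [kosatidzu]
C Voicing Between Vowels: [kosatidzu] → [kosadidzu]

[kosadidzu]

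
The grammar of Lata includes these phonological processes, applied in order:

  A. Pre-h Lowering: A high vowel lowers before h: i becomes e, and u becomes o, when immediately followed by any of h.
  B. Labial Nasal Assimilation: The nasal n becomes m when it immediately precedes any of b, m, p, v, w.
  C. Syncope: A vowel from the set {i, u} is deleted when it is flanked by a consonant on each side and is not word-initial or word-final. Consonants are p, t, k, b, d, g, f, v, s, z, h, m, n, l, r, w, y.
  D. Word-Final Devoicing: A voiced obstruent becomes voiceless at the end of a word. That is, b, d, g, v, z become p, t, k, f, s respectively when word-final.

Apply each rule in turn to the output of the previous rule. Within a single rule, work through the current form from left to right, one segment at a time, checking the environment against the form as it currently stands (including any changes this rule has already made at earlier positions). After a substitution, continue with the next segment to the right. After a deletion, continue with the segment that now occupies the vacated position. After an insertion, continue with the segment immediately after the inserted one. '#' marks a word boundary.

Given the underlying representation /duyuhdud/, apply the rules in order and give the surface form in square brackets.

A Pre-h Lowering: [duyuhdud] → [duyohdud]
B Labial Nasal Assimilation: no change — [duyohdud]
C Syncope: [duyohdud] → [dyohdd]
D Word-Final Devoicing: [dyohdd] → [dyohdt]

[dyohdt]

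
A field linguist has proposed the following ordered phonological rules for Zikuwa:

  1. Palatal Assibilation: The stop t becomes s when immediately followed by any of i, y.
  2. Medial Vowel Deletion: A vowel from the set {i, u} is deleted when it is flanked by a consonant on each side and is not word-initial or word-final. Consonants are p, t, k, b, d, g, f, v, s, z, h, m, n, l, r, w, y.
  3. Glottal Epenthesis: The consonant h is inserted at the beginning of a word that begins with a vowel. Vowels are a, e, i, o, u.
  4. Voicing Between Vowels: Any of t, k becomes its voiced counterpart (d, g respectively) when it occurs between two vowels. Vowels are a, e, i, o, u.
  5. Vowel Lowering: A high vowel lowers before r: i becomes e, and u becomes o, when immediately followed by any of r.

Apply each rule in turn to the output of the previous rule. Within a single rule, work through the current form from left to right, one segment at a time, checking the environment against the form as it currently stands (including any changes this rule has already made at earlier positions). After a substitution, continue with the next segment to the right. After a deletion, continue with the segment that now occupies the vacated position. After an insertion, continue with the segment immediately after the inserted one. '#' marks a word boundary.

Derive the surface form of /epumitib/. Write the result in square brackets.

1 Palatal Assibilation: [epumitib] → [epumisib]
2 Medial Vowel Deletion: [epumisib] → [epmsb]
3 Glottal Epenthesis: [epmsb] → [hepmsb]
4 Voicing Between Vowels: no change — [hepmsb]
5 Vowel Lowering: no change — [hepmsb]

[hepmsb]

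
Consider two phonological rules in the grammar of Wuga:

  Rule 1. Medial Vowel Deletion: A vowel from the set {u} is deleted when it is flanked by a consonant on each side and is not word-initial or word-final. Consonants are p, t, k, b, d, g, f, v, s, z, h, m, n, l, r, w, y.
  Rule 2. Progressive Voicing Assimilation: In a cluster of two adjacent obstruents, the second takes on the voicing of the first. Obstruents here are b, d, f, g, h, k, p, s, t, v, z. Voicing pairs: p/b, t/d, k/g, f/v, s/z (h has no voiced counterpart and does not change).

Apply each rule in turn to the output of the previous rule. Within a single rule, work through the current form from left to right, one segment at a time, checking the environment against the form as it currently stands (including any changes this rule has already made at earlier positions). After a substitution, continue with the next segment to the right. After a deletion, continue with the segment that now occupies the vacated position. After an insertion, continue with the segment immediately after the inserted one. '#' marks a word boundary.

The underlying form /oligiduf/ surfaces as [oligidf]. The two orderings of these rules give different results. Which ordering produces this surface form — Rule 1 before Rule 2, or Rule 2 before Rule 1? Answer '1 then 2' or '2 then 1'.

2 then 1

Order 1 then 2:
  1 Medial Vowel Deletion: [oligiduf] → [oligidf]
  2 Progressive Voicing Assimilation: [oligidf] → [oligidv]
  result: [oligidv]
Order 2 then 1:
  2 Progressive Voicing Assimilation: no change — [oligiduf]
  1 Medial Vowel Deletion: [oligiduf] → [oligidf]
  result: [oligidf]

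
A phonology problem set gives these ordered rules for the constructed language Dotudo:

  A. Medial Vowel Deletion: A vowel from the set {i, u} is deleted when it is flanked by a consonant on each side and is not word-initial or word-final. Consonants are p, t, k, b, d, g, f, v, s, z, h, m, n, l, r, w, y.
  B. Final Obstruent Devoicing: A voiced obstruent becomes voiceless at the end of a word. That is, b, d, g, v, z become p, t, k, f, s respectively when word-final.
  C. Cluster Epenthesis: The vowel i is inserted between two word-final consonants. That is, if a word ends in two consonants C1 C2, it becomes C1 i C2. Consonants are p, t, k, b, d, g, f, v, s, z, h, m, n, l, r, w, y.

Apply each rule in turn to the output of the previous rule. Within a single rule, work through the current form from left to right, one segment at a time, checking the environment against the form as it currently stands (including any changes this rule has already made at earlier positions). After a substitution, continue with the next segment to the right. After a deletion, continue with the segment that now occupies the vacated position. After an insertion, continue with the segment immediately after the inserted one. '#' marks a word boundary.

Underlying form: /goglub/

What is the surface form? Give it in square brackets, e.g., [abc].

A Medial Vowel Deletion: [goglub] → [goglb]
B Final Obstruent Devoicing: [goglb] → [goglp]
C Cluster Epenthesis: [goglp] → [goglip]

[goglip]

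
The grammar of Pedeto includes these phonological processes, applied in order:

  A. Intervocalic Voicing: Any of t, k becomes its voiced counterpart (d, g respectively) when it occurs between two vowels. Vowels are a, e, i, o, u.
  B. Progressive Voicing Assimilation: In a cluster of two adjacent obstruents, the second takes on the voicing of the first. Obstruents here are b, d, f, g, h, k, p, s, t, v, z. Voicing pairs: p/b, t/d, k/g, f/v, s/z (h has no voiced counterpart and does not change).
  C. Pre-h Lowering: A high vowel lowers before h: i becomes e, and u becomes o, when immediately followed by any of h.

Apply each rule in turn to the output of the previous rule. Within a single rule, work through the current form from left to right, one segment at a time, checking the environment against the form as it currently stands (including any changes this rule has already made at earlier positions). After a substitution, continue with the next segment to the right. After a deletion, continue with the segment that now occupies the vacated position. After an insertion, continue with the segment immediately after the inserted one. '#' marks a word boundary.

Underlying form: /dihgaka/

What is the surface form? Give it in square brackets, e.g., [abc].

[dehkaga]

A Intervocalic Voicing: [dihgaka] → [dihgaga]
B Progressive Voicing Assimilation: [dihgaga] → [dihkaga]
C Pre-h Lowering: [dihkaga] → [dehkaga]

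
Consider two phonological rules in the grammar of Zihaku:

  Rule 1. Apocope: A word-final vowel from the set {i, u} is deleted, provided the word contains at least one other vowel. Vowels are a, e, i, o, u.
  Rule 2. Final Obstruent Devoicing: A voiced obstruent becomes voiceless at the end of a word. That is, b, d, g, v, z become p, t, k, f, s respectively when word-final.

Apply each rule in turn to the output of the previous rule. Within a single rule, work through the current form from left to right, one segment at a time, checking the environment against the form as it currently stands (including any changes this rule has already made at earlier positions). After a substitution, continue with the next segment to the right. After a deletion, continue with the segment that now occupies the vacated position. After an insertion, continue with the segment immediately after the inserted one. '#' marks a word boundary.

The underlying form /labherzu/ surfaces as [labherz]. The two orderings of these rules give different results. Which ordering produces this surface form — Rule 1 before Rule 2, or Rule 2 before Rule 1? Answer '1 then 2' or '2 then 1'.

2 then 1

Order 1 then 2:
  1 Apocope: [labherzu] → [labherz]
  2 Final Obstruent Devoicing: [labherz] → [labhers]
  result: [labhers]
Order 2 then 1:
  2 Final Obstruent Devoicing: no change — [labherzu]
  1 Apocope: [labherzu] → [labherz]
  result: [labherz]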